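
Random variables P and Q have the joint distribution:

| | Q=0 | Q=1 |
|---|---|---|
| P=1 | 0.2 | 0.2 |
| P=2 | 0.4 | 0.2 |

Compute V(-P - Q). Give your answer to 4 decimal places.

E[P] = 1.6,  E[Q] = 0.4,  E[PQ] = 0.6
V(P) = 2.8 − (1.6)² = 0.24;  V(Q) = 0.4 − (0.4)² = 0.24
Cov(P,Q) = 0.6 − (1.6)(0.4) = -0.04
V(-P - Q) = (-1)²·0.24 + (-1)²·0.24 + 2·(-1)·(-1)·-0.04 = 0.4

0.4000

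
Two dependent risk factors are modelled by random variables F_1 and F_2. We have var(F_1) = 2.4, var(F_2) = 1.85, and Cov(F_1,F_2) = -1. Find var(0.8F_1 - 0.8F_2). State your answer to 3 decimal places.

4.000

var(0.8F_1 - 0.8F_2) = (0.8)²·var(F_1) + (-0.8)²·var(F_2) + 2·(0.8)·(-0.8)·Cov(F_1,F_2)
= 0.64·2.4 + 0.64·1.85 + -1.28·-1 = 4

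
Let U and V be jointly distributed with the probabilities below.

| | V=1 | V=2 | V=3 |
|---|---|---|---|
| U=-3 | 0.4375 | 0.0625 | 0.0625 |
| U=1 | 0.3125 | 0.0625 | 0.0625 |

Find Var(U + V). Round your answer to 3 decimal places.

E[U] = -1.25,  E[V] = 1.375,  E[UV] = -1.625
Var(U) = 5.5 − (-1.25)² = 3.9375;  Var(V) = 2.375 − (1.375)² = 0.484375
Cov(U,V) = -1.625 − (-1.25)(1.375) = 0.09375
Var(U + V) = (1)²·3.9375 + (1)²·0.484375 + 2·(1)·(1)·0.09375 = 4.609375

4.609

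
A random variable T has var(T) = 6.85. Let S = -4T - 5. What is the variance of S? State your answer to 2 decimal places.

109.60

var(-4T - 5) = (-4)²·var(T) = 16·6.85 = 109.6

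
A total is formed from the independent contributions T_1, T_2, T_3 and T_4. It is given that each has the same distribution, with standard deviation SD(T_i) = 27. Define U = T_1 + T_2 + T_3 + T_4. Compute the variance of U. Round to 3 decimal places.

Var(T_i) = (27)² = 729
By independence, Var(U) = (1)²Var(T_1) + (1)²Var(T_2) + (1)²Var(T_3) + (1)²Var(T_4)
= (1)²·729 + (1)²·729 + (1)²·729 + (1)²·729 = 2916

2916.000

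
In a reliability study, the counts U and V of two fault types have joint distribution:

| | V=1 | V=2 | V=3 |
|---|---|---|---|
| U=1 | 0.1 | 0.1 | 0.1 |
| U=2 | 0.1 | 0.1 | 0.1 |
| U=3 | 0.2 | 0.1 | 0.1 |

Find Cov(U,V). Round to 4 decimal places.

-0.0900

E[U] = 2.1,  E[V] = 1.9
E[UV] = 3.9
Cov(U,V) = E[UV] − E[U]E[V] = 3.9 − (2.1)(1.9) = -0.09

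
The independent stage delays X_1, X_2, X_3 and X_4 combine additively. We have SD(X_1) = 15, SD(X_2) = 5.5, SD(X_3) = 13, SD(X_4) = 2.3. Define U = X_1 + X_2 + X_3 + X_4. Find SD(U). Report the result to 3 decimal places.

20.725

var(X_1) = 225, var(X_2) = 30.25, var(X_3) = 169, var(X_4) = 5.29
By independence, var(U) = (1)²var(X_1) + (1)²var(X_2) + (1)²var(X_3) + (1)²var(X_4)
= (1)²·225 + (1)²·30.25 + (1)²·169 + (1)²·5.29 = 429.54
SD(U) = √429.54 ≈ 20.725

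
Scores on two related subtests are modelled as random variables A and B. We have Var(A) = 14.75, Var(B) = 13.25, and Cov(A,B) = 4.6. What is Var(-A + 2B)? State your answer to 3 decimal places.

49.350

Var(-A + 2B) = (-1)²·Var(A) + (2)²·Var(B) + 2·(-1)·(2)·Cov(A,B)
= 1·14.75 + 4·13.25 + -4·4.6 = 49.35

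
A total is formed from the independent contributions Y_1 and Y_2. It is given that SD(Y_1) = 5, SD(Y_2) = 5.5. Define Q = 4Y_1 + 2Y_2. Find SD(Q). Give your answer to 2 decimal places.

22.83

Var(Y_1) = 25, Var(Y_2) = 30.25
By independence, Var(Q) = (4)²Var(Y_1) + (2)²Var(Y_2)
= (4)²·25 + (2)²·30.25 = 521
SD(Q) = √521 ≈ 22.83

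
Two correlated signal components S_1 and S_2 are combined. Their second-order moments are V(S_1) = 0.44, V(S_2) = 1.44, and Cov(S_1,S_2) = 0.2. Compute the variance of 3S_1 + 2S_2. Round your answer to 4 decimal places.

12.1200

V(3S_1 + 2S_2) = (3)²·V(S_1) + (2)²·V(S_2) + 2·(3)·(2)·Cov(S_1,S_2)
= 9·0.44 + 4·1.44 + 12·0.2 = 12.12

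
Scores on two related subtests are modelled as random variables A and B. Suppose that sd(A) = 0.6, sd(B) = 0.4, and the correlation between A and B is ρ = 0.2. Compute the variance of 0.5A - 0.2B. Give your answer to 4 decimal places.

0.0868

Var(A) = (0.6)² = 0.36;  Var(B) = (0.4)² = 0.16
cov(A,B) = ρ·sd(A)·sd(B) = 0.2·0.6·0.4 = 0.048
Var(0.5A - 0.2B) = (0.5)²·Var(A) + (-0.2)²·Var(B) + 2·(0.5)·(-0.2)·cov(A,B)
= 0.25·0.36 + 0.04·0.16 + -0.2·0.048 = 0.0868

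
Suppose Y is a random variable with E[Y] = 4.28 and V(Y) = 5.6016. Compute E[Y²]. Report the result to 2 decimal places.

23.92

E[Y²] = V(Y) + (E[Y])² = 5.6016 + (4.28)² = 23.92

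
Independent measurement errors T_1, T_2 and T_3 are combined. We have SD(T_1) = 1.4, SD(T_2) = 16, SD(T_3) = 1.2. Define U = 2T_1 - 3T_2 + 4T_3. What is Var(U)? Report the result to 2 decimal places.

Var(T_1) = 1.96, Var(T_2) = 256, Var(T_3) = 1.44
By independence, Var(U) = (2)²Var(T_1) + (-3)²Var(T_2) + (4)²Var(T_3)
= (2)²·1.96 + (-3)²·256 + (4)²·1.44 = 2334.88

2334.88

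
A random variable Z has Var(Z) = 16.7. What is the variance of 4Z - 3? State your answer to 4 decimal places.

267.2000

Var(4Z - 3) = (4)²·Var(Z) = 16·16.7 = 267.2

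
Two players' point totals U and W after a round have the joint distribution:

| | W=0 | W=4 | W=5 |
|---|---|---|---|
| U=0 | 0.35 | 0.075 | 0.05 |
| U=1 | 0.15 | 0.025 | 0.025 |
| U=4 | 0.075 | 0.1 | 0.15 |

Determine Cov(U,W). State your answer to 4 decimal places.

E[U] = 1.5,  E[W] = 1.925
E[UW] = 4.825
Cov(U,W) = E[UW] − E[U]E[W] = 4.825 − (1.5)(1.925) = 1.9375

1.9375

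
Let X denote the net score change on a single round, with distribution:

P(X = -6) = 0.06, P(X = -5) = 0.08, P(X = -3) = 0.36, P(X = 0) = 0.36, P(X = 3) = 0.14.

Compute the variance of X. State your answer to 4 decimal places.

E[X] = (-6)(0.06) + (-5)(0.08) + (-3)(0.36) + (0)(0.36) + (3)(0.14) = -1.42
E[X²] = (-6)²(0.06) + (-5)²(0.08) + (-3)²(0.36) + (0)²(0.36) + (3)²(0.14) = 8.66
V(X) = E[X²] − (E[X])² = 8.66 − (-1.42)² = 6.6436

6.6436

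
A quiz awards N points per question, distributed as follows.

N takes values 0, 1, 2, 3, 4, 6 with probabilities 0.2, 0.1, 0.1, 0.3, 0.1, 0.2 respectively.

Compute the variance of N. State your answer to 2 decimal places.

E[N] = (0)(0.2) + (1)(0.1) + (2)(0.1) + (3)(0.3) + (4)(0.1) + (6)(0.2) = 2.8
E[N²] = (0)²(0.2) + (1)²(0.1) + (2)²(0.1) + (3)²(0.3) + (4)²(0.1) + (6)²(0.2) = 12
Var(N) = E[N²] − (E[N])² = 12 − (2.8)² = 4.16

4.16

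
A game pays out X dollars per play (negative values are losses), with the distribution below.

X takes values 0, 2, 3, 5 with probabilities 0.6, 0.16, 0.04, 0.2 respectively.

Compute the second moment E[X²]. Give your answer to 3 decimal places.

6.000

E[X²] = (0)²(0.6) + (2)²(0.16) + (3)²(0.04) + (5)²(0.2) = 6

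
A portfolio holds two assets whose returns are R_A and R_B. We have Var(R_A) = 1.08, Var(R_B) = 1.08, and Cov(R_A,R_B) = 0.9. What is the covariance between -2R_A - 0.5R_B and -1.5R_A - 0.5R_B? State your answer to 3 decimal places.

Cov(-2R_A - 0.5R_B, -1.5R_A - 0.5R_B) = (-2)(-1.5)Var(R_A) + (-0.5)(-0.5)Var(R_B) + [(-2)(-0.5) + (-0.5)(-1.5)]Cov(R_A,R_B)
= 3·1.08 + 0.25·1.08 + 1.75·0.9 = 5.085

5.085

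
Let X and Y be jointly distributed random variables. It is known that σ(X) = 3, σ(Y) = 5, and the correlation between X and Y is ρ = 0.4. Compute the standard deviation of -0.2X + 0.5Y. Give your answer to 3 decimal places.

2.326

var(X) = (3)² = 9;  var(Y) = (5)² = 25
Cov(X,Y) = ρ·σ(X)·σ(Y) = 0.4·3·5 = 6
var(-0.2X + 0.5Y) = (-0.2)²·var(X) + (0.5)²·var(Y) + 2·(-0.2)·(0.5)·Cov(X,Y)
= 0.04·9 + 0.25·25 + -0.2·6 = 5.41
σ(-0.2X + 0.5Y) = √5.41 ≈ 2.326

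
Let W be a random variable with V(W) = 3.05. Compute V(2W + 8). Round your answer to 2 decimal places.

V(2W + 8) = (2)²·V(W) = 4·3.05 = 12.2

12.20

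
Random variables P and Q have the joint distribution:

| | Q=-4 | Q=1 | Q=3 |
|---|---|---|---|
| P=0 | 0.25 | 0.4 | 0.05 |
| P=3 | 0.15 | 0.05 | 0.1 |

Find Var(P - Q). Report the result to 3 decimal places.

9.840

E[P] = 0.9,  E[Q] = -0.7,  E[PQ] = -0.75
Var(P) = 2.7 − (0.9)² = 1.89;  Var(Q) = 8.2 − (-0.7)² = 7.71
Cov(P,Q) = -0.75 − (0.9)(-0.7) = -0.12
Var(P - Q) = (1)²·1.89 + (-1)²·7.71 + 2·(1)·(-1)·-0.12 = 9.84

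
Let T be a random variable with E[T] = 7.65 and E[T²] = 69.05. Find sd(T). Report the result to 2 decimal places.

3.24

Var(T) = 69.05 − (7.65)² = 10.5275
sd(T) = √10.5275 ≈ 3.24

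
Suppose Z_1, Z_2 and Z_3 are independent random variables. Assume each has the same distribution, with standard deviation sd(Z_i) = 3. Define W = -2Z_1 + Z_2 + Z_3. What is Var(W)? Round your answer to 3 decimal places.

Var(Z_i) = (3)² = 9
By independence, Var(W) = (-2)²Var(Z_1) + (1)²Var(Z_2) + (1)²Var(Z_3)
= (-2)²·9 + (1)²·9 + (1)²·9 = 54

54.000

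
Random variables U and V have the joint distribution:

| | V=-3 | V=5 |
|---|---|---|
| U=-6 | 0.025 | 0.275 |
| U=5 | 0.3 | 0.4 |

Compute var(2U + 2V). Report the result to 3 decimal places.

E[U] = 1.7,  E[V] = 2.4,  E[UV] = -2.3
var(U) = 28.3 − (1.7)² = 25.41;  var(V) = 19.8 − (2.4)² = 14.04
Cov(U,V) = -2.3 − (1.7)(2.4) = -6.38
var(2U + 2V) = (2)²·25.41 + (2)²·14.04 + 2·(2)·(2)·-6.38 = 106.76

106.760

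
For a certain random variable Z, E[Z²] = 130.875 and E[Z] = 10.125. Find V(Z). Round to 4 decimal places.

V(Z) = 130.875 − (10.125)² = 28.359375

28.3594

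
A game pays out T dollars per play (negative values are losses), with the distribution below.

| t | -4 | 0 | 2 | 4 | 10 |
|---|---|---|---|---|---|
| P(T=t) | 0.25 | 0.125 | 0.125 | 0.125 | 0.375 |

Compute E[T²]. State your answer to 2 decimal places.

E[T²] = (-4)²(0.25) + (0)²(0.125) + (2)²(0.125) + (4)²(0.125) + (10)²(0.375) = 44

44.00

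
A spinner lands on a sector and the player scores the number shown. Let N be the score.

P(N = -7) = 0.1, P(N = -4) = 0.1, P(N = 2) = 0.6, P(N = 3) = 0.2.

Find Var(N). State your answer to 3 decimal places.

10.210

E[N] = (-7)(0.1) + (-4)(0.1) + (2)(0.6) + (3)(0.2) = 0.7
E[N²] = (-7)²(0.1) + (-4)²(0.1) + (2)²(0.6) + (3)²(0.2) = 10.7
Var(N) = E[N²] − (E[N])² = 10.7 − (0.7)² = 10.21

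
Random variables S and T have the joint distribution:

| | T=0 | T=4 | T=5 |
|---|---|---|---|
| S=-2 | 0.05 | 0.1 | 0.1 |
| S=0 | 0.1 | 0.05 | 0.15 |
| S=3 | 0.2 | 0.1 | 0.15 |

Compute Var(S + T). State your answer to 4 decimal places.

E[S] = 0.85,  E[T] = 3,  E[ST] = 1.65
Var(S) = 5.05 − (0.85)² = 4.3275;  Var(T) = 14 − (3)² = 5
Cov(S,T) = 1.65 − (0.85)(3) = -0.9
Var(S + T) = (1)²·4.3275 + (1)²·5 + 2·(1)·(1)·-0.9 = 7.5275

7.5275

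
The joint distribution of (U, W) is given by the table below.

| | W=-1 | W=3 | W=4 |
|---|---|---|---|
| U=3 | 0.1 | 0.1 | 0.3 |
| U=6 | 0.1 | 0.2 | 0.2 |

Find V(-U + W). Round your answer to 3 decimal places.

E[U] = 4.5,  E[W] = 2.7,  E[UW] = 12
V(U) = 22.5 − (4.5)² = 2.25;  V(W) = 10.9 − (2.7)² = 3.61
cov(U,W) = 12 − (4.5)(2.7) = -0.15
V(-U + W) = (-1)²·2.25 + (1)²·3.61 + 2·(-1)·(1)·-0.15 = 6.16

6.160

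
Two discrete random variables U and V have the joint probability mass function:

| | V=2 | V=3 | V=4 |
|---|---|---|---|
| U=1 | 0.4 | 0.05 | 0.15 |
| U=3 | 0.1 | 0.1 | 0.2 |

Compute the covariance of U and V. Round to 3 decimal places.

0.320

E[U] = 1.8,  E[V] = 2.85
E[UV] = 5.45
Cov(U,V) = E[UV] − E[U]E[V] = 5.45 − (1.8)(2.85) = 0.32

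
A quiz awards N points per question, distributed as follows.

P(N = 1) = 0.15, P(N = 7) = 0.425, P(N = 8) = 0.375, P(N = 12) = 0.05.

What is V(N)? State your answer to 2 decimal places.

E[N] = (1)(0.15) + (7)(0.425) + (8)(0.375) + (12)(0.05) = 6.725
E[N²] = (1)²(0.15) + (7)²(0.425) + (8)²(0.375) + (12)²(0.05) = 52.175
V(N) = E[N²] − (E[N])² = 52.175 − (6.725)² = 6.949375

6.95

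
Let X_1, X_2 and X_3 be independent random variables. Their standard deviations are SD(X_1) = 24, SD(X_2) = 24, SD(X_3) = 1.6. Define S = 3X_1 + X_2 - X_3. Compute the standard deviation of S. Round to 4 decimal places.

75.9115

V(X_1) = 576, V(X_2) = 576, V(X_3) = 2.56
By independence, V(S) = (3)²V(X_1) + (1)²V(X_2) + (-1)²V(X_3)
= (3)²·576 + (1)²·576 + (-1)²·2.56 = 5762.56
SD(S) = √5762.56 ≈ 75.9115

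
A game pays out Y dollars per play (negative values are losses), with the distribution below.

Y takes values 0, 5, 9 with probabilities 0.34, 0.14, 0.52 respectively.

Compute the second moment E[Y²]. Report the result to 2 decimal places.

45.62

E[Y²] = (0)²(0.34) + (5)²(0.14) + (9)²(0.52) = 45.62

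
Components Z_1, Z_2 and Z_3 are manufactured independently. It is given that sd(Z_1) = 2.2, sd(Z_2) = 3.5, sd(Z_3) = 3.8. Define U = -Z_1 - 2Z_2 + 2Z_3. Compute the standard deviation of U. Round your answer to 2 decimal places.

10.56

var(Z_1) = 4.84, var(Z_2) = 12.25, var(Z_3) = 14.44
By independence, var(U) = (-1)²var(Z_1) + (-2)²var(Z_2) + (2)²var(Z_3)
= (-1)²·4.84 + (-2)²·12.25 + (2)²·14.44 = 111.6
sd(U) = √111.6 ≈ 10.56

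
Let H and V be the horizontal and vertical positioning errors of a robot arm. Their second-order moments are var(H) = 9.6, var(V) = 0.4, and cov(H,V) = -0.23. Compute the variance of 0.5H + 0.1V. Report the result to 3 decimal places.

2.381

var(0.5H + 0.1V) = (0.5)²·var(H) + (0.1)²·var(V) + 2·(0.5)·(0.1)·cov(H,V)
= 0.25·9.6 + 0.01·0.4 + 0.1·-0.23 = 2.381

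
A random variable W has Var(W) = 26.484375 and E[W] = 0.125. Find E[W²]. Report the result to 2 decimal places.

26.50

E[W²] = Var(W) + (E[W])² = 26.484375 + (0.125)² = 26.5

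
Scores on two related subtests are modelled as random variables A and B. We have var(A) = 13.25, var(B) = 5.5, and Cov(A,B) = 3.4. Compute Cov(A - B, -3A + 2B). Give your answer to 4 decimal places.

Cov(A - B, -3A + 2B) = (1)(-3)var(A) + (-1)(2)var(B) + [(1)(2) + (-1)(-3)]Cov(A,B)
= -3·13.25 + -2·5.5 + 5·3.4 = -33.75

-33.7500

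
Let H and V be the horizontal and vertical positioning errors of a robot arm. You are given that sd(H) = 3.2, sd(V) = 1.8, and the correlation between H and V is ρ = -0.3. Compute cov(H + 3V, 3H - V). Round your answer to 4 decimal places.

7.1760

Var(H) = (3.2)² = 10.24;  Var(V) = (1.8)² = 3.24
cov(H,V) = ρ·sd(H)·sd(V) = -0.3·3.2·1.8 = -1.728
cov(H + 3V, 3H - V) = (1)(3)Var(H) + (3)(-1)Var(V) + [(1)(-1) + (3)(3)]cov(H,V)
= 3·10.24 + -3·3.24 + 8·-1.728 = 7.176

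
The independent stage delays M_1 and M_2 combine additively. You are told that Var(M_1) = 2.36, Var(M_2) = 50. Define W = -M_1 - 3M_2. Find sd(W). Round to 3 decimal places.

21.269

By independence, Var(W) = (-1)²Var(M_1) + (-3)²Var(M_2)
= (-1)²·2.36 + (-3)²·50 = 452.36
sd(W) = √452.36 ≈ 21.269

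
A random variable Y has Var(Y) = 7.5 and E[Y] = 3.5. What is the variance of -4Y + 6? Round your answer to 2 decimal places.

Var(-4Y + 6) = (-4)²·Var(Y) = 16·7.5 = 120

120.00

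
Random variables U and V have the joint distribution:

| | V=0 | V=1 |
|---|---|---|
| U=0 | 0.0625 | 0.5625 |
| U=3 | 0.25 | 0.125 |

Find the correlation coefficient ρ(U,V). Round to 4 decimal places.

E[U] = 1.125,  E[V] = 0.6875
E[UV] = 0.375
cov(U,V) = E[UV] − E[U]E[V] = 0.375 − (1.125)(0.6875) = -0.3984375
Var(U) = 2.109375,  Var(V) = 0.21484375
ρ = -0.3984375 / √(2.109375·0.21484375) ≈ -0.5919

-0.5919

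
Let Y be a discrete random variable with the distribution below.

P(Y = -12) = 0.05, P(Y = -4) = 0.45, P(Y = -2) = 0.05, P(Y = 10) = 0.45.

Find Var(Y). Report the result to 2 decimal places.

55.60

E[Y] = (-12)(0.05) + (-4)(0.45) + (-2)(0.05) + (10)(0.45) = 2
E[Y²] = (-12)²(0.05) + (-4)²(0.45) + (-2)²(0.05) + (10)²(0.45) = 59.6
Var(Y) = E[Y²] − (E[Y])² = 59.6 − (2)² = 55.6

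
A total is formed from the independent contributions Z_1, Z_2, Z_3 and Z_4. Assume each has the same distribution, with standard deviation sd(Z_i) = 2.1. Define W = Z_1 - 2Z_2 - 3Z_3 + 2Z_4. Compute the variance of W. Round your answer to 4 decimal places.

79.3800

Var(Z_i) = (2.1)² = 4.41
By independence, Var(W) = (1)²Var(Z_1) + (-2)²Var(Z_2) + (-3)²Var(Z_3) + (2)²Var(Z_4)
= (1)²·4.41 + (-2)²·4.41 + (-3)²·4.41 + (2)²·4.41 = 79.38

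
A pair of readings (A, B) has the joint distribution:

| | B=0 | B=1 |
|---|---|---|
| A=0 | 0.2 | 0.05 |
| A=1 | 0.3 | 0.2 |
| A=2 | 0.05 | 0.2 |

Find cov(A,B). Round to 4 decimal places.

E[A] = 1,  E[B] = 0.45
E[AB] = 0.6
cov(A,B) = E[AB] − E[A]E[B] = 0.6 − (1)(0.45) = 0.15

0.1500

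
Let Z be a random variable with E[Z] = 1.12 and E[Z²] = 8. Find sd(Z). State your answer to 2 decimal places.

var(Z) = 8 − (1.12)² = 6.7456
sd(Z) = √6.7456 ≈ 2.60

2.60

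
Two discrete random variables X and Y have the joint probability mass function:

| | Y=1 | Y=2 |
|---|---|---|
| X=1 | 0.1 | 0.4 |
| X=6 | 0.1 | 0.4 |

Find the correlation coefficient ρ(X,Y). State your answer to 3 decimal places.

E[X] = 3.5,  E[Y] = 1.8
E[XY] = 6.3
cov(X,Y) = E[XY] − E[X]E[Y] = 6.3 − (3.5)(1.8) = 0
Var(X) = 6.25,  Var(Y) = 0.16
ρ = 0 / √(6.25·0.16) ≈ 0.000

0.000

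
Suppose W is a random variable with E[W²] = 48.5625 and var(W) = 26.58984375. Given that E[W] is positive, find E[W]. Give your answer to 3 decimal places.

4.688

(E[W])² = E[W²] − var(W) = 48.5625 − 26.58984375 = 21.97265625
E[W] = √21.97265625 = 4.6875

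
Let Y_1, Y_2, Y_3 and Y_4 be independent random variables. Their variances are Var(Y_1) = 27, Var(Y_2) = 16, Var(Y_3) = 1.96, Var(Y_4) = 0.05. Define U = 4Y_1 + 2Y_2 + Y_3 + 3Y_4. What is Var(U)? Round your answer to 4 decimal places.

498.4100

By independence, Var(U) = (4)²Var(Y_1) + (2)²Var(Y_2) + (1)²Var(Y_3) + (3)²Var(Y_4)
= (4)²·27 + (2)²·16 + (1)²·1.96 + (3)²·0.05 = 498.41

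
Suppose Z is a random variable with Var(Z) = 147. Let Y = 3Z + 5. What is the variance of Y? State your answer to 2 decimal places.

Var(3Z + 5) = (3)²·Var(Z) = 9·147 = 1323

1323.00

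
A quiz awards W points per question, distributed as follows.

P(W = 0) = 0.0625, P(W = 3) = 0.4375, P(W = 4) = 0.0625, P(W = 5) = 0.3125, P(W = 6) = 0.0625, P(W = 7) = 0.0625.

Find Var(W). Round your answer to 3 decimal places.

E[W] = (0)(0.0625) + (3)(0.4375) + (4)(0.0625) + (5)(0.3125) + (6)(0.0625) + (7)(0.0625) = 3.9375
E[W²] = (0)²(0.0625) + (3)²(0.4375) + (4)²(0.0625) + (5)²(0.3125) + (6)²(0.0625) + (7)²(0.0625) = 18.0625
Var(W) = E[W²] − (E[W])² = 18.0625 − (3.9375)² = 2.55859375

2.559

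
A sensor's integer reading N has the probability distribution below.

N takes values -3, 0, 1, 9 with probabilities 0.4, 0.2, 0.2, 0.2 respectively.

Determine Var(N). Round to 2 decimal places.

19.36

E[N] = (-3)(0.4) + (0)(0.2) + (1)(0.2) + (9)(0.2) = 0.8
E[N²] = (-3)²(0.4) + (0)²(0.2) + (1)²(0.2) + (9)²(0.2) = 20
Var(N) = E[N²] − (E[N])² = 20 − (0.8)² = 19.36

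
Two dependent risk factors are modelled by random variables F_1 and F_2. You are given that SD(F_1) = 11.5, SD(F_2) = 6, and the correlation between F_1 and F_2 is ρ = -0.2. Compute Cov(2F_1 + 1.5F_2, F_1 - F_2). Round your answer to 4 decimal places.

Var(F_1) = (11.5)² = 132.25;  Var(F_2) = (6)² = 36
Cov(F_1,F_2) = ρ·SD(F_1)·SD(F_2) = -0.2·11.5·6 = -13.8
Cov(2F_1 + 1.5F_2, F_1 - F_2) = (2)(1)Var(F_1) + (1.5)(-1)Var(F_2) + [(2)(-1) + (1.5)(1)]Cov(F_1,F_2)
= 2·132.25 + -1.5·36 + -0.5·-13.8 = 217.4

217.4000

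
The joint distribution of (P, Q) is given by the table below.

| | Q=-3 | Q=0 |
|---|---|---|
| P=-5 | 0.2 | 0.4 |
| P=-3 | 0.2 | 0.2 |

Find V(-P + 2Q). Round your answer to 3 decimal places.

E[P] = -4.2,  E[Q] = -1.2,  E[PQ] = 4.8
V(P) = 18.6 − (-4.2)² = 0.96;  V(Q) = 3.6 − (-1.2)² = 2.16
cov(P,Q) = 4.8 − (-4.2)(-1.2) = -0.24
V(-P + 2Q) = (-1)²·0.96 + (2)²·2.16 + 2·(-1)·(2)·-0.24 = 10.56

10.560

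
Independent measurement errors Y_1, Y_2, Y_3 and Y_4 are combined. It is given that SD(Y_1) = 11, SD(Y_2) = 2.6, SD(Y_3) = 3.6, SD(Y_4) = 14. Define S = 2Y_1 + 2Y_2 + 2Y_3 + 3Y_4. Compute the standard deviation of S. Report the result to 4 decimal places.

var(Y_1) = 121, var(Y_2) = 6.76, var(Y_3) = 12.96, var(Y_4) = 196
By independence, var(S) = (2)²var(Y_1) + (2)²var(Y_2) + (2)²var(Y_3) + (3)²var(Y_4)
= (2)²·121 + (2)²·6.76 + (2)²·12.96 + (3)²·196 = 2326.88
SD(S) = √2326.88 ≈ 48.2377

48.2377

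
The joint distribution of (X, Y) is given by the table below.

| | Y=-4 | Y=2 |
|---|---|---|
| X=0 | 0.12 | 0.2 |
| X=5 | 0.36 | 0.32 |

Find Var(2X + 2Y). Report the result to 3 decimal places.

49.638

E[X] = 3.4,  E[Y] = -0.88,  E[XY] = -4
Var(X) = 17 − (3.4)² = 5.44;  Var(Y) = 9.76 − (-0.88)² = 8.9856
cov(X,Y) = -4 − (3.4)(-0.88) = -1.008
Var(2X + 2Y) = (2)²·5.44 + (2)²·8.9856 + 2·(2)·(2)·-1.008 = 49.6384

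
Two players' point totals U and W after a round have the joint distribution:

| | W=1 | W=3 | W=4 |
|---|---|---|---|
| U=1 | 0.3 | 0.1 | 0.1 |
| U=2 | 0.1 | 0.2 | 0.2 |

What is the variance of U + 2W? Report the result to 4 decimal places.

E[U] = 1.5,  E[W] = 2.5,  E[UW] = 4
var(U) = 2.5 − (1.5)² = 0.25;  var(W) = 7.9 − (2.5)² = 1.65
Cov(U,W) = 4 − (1.5)(2.5) = 0.25
var(U + 2W) = (1)²·0.25 + (2)²·1.65 + 2·(1)·(2)·0.25 = 7.85

7.8500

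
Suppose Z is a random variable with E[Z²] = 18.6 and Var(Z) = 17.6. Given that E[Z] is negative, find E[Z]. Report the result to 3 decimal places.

-1.000

(E[Z])² = E[Z²] − Var(Z) = 18.6 − 17.6 = 1
E[Z] = −√1 = -1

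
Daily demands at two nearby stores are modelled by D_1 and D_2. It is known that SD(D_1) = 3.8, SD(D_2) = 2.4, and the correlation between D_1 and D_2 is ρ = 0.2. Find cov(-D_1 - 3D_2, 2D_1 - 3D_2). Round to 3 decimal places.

Var(D_1) = (3.8)² = 14.44;  Var(D_2) = (2.4)² = 5.76
cov(D_1,D_2) = ρ·SD(D_1)·SD(D_2) = 0.2·3.8·2.4 = 1.824
cov(-D_1 - 3D_2, 2D_1 - 3D_2) = (-1)(2)Var(D_1) + (-3)(-3)Var(D_2) + [(-1)(-3) + (-3)(2)]cov(D_1,D_2)
= -2·14.44 + 9·5.76 + -3·1.824 = 17.488

17.488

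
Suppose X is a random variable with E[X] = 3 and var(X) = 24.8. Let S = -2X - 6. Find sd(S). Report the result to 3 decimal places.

9.960

var(-2X - 6) = (-2)²·24.8 = 99.2
sd(S) = √99.2 ≈ 9.960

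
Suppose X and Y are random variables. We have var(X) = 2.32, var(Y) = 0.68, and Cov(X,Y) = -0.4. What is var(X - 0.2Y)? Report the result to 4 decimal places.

2.5072

var(X - 0.2Y) = (1)²·var(X) + (-0.2)²·var(Y) + 2·(1)·(-0.2)·Cov(X,Y)
= 1·2.32 + 0.04·0.68 + -0.4·-0.4 = 2.5072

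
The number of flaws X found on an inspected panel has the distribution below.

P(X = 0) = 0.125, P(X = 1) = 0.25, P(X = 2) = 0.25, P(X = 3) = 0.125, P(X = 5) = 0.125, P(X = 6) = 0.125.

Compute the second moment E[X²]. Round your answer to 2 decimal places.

E[X²] = (0)²(0.125) + (1)²(0.25) + (2)²(0.25) + (3)²(0.125) + (5)²(0.125) + (6)²(0.125) = 10

10.00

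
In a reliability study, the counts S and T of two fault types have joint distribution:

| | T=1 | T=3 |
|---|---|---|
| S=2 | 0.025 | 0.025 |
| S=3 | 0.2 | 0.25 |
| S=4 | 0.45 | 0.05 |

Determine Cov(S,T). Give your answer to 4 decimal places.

E[S] = 3.45,  E[T] = 1.65
E[ST] = 5.45
Cov(S,T) = E[ST] − E[S]E[T] = 5.45 − (3.45)(1.65) = -0.2425

-0.2425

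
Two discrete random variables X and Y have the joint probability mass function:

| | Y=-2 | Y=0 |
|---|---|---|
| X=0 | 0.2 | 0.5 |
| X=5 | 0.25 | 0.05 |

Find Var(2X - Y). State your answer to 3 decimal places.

E[X] = 1.5,  E[Y] = -0.9,  E[XY] = -2.5
Var(X) = 7.5 − (1.5)² = 5.25;  Var(Y) = 1.8 − (-0.9)² = 0.99
cov(X,Y) = -2.5 − (1.5)(-0.9) = -1.15
Var(2X - Y) = (2)²·5.25 + (-1)²·0.99 + 2·(2)·(-1)·-1.15 = 26.59

26.590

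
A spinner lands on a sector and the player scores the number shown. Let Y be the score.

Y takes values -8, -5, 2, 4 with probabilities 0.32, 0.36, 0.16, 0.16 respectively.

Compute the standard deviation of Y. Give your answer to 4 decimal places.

E[Y] = (-8)(0.32) + (-5)(0.36) + (2)(0.16) + (4)(0.16) = -3.4
E[Y²] = (-8)²(0.32) + (-5)²(0.36) + (2)²(0.16) + (4)²(0.16) = 32.68
Var(Y) = E[Y²] − (E[Y])² = 32.68 − (-3.4)² = 21.12
σ(Y) = √21.12 ≈ 4.5957

4.5957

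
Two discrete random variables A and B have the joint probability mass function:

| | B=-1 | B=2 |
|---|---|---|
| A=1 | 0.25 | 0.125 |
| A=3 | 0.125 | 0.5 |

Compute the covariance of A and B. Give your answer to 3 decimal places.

E[A] = 2.25,  E[B] = 0.875
E[AB] = 2.625
Cov(A,B) = E[AB] − E[A]E[B] = 2.625 − (2.25)(0.875) = 0.65625

0.656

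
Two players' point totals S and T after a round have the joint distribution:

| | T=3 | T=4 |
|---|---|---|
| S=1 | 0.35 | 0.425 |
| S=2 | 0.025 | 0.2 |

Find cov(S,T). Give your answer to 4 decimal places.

E[S] = 1.225,  E[T] = 3.625
E[ST] = 4.5
cov(S,T) = E[ST] − E[S]E[T] = 4.5 − (1.225)(3.625) = 0.059375

0.0594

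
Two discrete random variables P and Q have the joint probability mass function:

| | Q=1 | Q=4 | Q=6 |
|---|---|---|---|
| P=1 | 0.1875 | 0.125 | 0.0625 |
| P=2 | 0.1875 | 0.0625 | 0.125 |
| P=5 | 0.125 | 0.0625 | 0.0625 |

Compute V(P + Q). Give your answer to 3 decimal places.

7.109

E[P] = 2.375,  E[Q] = 3,  E[PQ] = 7.1875
V(P) = 8.125 − (2.375)² = 2.484375;  V(Q) = 13.5 − (3)² = 4.5
cov(P,Q) = 7.1875 − (2.375)(3) = 0.0625
V(P + Q) = (1)²·2.484375 + (1)²·4.5 + 2·(1)·(1)·0.0625 = 7.109375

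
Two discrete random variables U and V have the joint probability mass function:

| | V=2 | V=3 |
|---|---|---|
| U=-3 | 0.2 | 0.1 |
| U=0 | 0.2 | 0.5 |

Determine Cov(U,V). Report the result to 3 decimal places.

0.240

E[U] = -0.9,  E[V] = 2.6
E[UV] = -2.1
Cov(U,V) = E[UV] − E[U]E[V] = -2.1 − (-0.9)(2.6) = 0.24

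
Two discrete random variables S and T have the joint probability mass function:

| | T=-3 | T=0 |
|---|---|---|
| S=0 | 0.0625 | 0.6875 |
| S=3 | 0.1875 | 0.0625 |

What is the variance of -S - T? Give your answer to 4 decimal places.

1.1250

E[S] = 0.75,  E[T] = -0.75,  E[ST] = -1.6875
Var(S) = 2.25 − (0.75)² = 1.6875;  Var(T) = 2.25 − (-0.75)² = 1.6875
cov(S,T) = -1.6875 − (0.75)(-0.75) = -1.125
Var(-S - T) = (-1)²·1.6875 + (-1)²·1.6875 + 2·(-1)·(-1)·-1.125 = 1.125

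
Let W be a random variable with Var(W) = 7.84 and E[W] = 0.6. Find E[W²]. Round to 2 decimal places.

E[W²] = Var(W) + (E[W])² = 7.84 + (0.6)² = 8.2

8.20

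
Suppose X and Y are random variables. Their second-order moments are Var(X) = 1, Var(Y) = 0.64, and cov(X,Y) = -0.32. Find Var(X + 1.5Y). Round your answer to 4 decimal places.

Var(X + 1.5Y) = (1)²·Var(X) + (1.5)²·Var(Y) + 2·(1)·(1.5)·cov(X,Y)
= 1·1 + 2.25·0.64 + 3·-0.32 = 1.48

1.4800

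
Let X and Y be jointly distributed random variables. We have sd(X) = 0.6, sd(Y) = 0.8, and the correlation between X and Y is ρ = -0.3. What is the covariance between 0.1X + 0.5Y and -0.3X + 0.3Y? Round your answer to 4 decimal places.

0.1025

Var(X) = (0.6)² = 0.36;  Var(Y) = (0.8)² = 0.64
Cov(X,Y) = ρ·sd(X)·sd(Y) = -0.3·0.6·0.8 = -0.144
Cov(0.1X + 0.5Y, -0.3X + 0.3Y) = (0.1)(-0.3)Var(X) + (0.5)(0.3)Var(Y) + [(0.1)(0.3) + (0.5)(-0.3)]Cov(X,Y)
= -0.03·0.36 + 0.15·0.64 + -0.12·-0.144 = 0.10248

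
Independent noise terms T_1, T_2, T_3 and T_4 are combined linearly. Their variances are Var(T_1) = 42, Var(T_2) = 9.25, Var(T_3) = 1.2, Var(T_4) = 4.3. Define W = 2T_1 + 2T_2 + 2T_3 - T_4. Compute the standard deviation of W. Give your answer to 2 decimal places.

14.63

By independence, Var(W) = (2)²Var(T_1) + (2)²Var(T_2) + (2)²Var(T_3) + (-1)²Var(T_4)
= (2)²·42 + (2)²·9.25 + (2)²·1.2 + (-1)²·4.3 = 214.1
sd(W) = √214.1 ≈ 14.63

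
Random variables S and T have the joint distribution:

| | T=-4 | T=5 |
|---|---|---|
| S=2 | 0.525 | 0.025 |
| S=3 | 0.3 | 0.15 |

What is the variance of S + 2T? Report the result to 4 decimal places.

E[S] = 2.45,  E[T] = -2.425,  E[ST] = -5.3
Var(S) = 6.25 − (2.45)² = 0.2475;  Var(T) = 17.575 − (-2.425)² = 11.694375
Cov(S,T) = -5.3 − (2.45)(-2.425) = 0.64125
Var(S + 2T) = (1)²·0.2475 + (2)²·11.694375 + 2·(1)·(2)·0.64125 = 49.59

49.5900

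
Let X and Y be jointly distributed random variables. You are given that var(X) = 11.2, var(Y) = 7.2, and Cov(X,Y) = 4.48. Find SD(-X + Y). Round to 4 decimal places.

3.0725

var(-X + Y) = (-1)²·var(X) + (1)²·var(Y) + 2·(-1)·(1)·Cov(X,Y)
= 1·11.2 + 1·7.2 + -2·4.48 = 9.44
SD(-X + Y) = √9.44 ≈ 3.0725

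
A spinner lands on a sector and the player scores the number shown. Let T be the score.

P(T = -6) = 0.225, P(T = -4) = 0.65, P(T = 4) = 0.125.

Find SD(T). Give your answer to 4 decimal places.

E[T] = (-6)(0.225) + (-4)(0.65) + (4)(0.125) = -3.45
E[T²] = (-6)²(0.225) + (-4)²(0.65) + (4)²(0.125) = 20.5
V(T) = E[T²] − (E[T])² = 20.5 − (-3.45)² = 8.5975
SD(T) = √8.5975 ≈ 2.9321

2.9321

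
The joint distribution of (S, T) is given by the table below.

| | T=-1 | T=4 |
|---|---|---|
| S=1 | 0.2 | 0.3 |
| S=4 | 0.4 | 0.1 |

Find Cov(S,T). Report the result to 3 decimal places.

E[S] = 2.5,  E[T] = 1
E[ST] = 1
Cov(S,T) = E[ST] − E[S]E[T] = 1 − (2.5)(1) = -1.5

-1.500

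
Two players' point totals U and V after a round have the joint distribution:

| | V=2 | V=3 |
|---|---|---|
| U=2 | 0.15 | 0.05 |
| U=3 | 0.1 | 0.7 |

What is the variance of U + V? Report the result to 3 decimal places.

0.548

E[U] = 2.8,  E[V] = 2.75,  E[UV] = 7.8
Var(U) = 8 − (2.8)² = 0.16;  Var(V) = 7.75 − (2.75)² = 0.1875
Cov(U,V) = 7.8 − (2.8)(2.75) = 0.1
Var(U + V) = (1)²·0.16 + (1)²·0.1875 + 2·(1)·(1)·0.1 = 0.5475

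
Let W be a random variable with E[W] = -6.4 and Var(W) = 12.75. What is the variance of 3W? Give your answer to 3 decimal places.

114.750

Var(3W) = (3)²·Var(W) = 9·12.75 = 114.75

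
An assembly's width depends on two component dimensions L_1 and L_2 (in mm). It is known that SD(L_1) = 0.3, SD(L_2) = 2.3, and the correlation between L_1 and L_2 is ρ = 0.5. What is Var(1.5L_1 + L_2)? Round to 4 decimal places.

6.5275

Var(L_1) = (0.3)² = 0.09;  Var(L_2) = (2.3)² = 5.29
cov(L_1,L_2) = ρ·SD(L_1)·SD(L_2) = 0.5·0.3·2.3 = 0.345
Var(1.5L_1 + L_2) = (1.5)²·Var(L_1) + (1)²·Var(L_2) + 2·(1.5)·(1)·cov(L_1,L_2)
= 2.25·0.09 + 1·5.29 + 3·0.345 = 6.5275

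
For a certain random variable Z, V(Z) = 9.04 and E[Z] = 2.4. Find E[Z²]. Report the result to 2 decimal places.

E[Z²] = V(Z) + (E[Z])² = 9.04 + (2.4)² = 14.8

14.80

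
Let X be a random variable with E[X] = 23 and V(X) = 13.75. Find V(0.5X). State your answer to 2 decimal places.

3.44

V(0.5X) = (0.5)²·V(X) = 0.25·13.75 = 3.4375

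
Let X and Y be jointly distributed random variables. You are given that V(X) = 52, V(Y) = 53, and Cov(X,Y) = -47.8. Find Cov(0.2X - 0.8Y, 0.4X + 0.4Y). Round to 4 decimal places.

Cov(0.2X - 0.8Y, 0.4X + 0.4Y) = (0.2)(0.4)V(X) + (-0.8)(0.4)V(Y) + [(0.2)(0.4) + (-0.8)(0.4)]Cov(X,Y)
= 0.08·52 + -0.32·53 + -0.24·-47.8 = -1.328

-1.3280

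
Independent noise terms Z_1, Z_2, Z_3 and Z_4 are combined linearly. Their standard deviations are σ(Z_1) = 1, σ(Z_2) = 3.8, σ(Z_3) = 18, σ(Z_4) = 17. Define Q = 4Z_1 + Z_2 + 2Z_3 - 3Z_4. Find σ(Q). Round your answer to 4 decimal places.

62.6693

V(Z_1) = 1, V(Z_2) = 14.44, V(Z_3) = 324, V(Z_4) = 289
By independence, V(Q) = (4)²V(Z_1) + (1)²V(Z_2) + (2)²V(Z_3) + (-3)²V(Z_4)
= (4)²·1 + (1)²·14.44 + (2)²·324 + (-3)²·289 = 3927.44
σ(Q) = √3927.44 ≈ 62.6693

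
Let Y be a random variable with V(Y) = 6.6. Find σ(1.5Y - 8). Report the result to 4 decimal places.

3.8536

V(1.5Y - 8) = (1.5)²·6.6 = 14.85
σ(1.5Y - 8) = √14.85 ≈ 3.8536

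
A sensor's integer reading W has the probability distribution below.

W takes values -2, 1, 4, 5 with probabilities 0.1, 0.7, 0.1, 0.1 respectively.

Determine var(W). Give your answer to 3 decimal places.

E[W] = (-2)(0.1) + (1)(0.7) + (4)(0.1) + (5)(0.1) = 1.4
E[W²] = (-2)²(0.1) + (1)²(0.7) + (4)²(0.1) + (5)²(0.1) = 5.2
var(W) = E[W²] − (E[W])² = 5.2 − (1.4)² = 3.24

3.240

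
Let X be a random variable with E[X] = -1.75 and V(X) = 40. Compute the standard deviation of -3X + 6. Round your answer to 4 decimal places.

18.9737

V(-3X + 6) = (-3)²·40 = 360
SD(-3X + 6) = √360 ≈ 18.9737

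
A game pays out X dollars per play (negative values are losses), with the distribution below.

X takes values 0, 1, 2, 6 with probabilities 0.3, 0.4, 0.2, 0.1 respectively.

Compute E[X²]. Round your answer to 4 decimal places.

4.8000

E[X²] = (0)²(0.3) + (1)²(0.4) + (2)²(0.2) + (6)²(0.1) = 4.8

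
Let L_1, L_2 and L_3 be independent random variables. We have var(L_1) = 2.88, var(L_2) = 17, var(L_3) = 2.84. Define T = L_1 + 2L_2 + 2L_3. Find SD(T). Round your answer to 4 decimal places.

9.0686

By independence, var(T) = (1)²var(L_1) + (2)²var(L_2) + (2)²var(L_3)
= (1)²·2.88 + (2)²·17 + (2)²·2.84 = 82.24
SD(T) = √82.24 ≈ 9.0686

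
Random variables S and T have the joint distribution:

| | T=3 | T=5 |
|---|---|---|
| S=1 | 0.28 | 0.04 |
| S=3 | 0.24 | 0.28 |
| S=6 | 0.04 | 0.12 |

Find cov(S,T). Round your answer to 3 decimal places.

0.701

E[S] = 2.84,  E[T] = 3.88
E[ST] = 11.72
cov(S,T) = E[ST] − E[S]E[T] = 11.72 − (2.84)(3.88) = 0.7008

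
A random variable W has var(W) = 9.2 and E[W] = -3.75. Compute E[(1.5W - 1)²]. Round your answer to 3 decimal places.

E[1.5W - 1] = 1.5·-3.75 − 1 = -6.625
var(1.5W - 1) = (1.5)²·9.2 = 20.7
E[(1.5W - 1)²] = var((1.5W - 1)) + (E[(1.5W - 1)])² = 20.7 + (-6.625)² = 64.590625

64.591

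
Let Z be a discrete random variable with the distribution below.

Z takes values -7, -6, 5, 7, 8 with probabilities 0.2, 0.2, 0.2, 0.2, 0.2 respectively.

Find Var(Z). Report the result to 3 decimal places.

E[Z] = (-7)(0.2) + (-6)(0.2) + (5)(0.2) + (7)(0.2) + (8)(0.2) = 1.4
E[Z²] = (-7)²(0.2) + (-6)²(0.2) + (5)²(0.2) + (7)²(0.2) + (8)²(0.2) = 44.6
Var(Z) = E[Z²] − (E[Z])² = 44.6 − (1.4)² = 42.64

42.640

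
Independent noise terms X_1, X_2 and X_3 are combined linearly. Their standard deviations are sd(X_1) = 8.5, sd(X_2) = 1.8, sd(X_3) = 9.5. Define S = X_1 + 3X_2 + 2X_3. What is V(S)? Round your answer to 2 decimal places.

462.41

V(X_1) = 72.25, V(X_2) = 3.24, V(X_3) = 90.25
By independence, V(S) = (1)²V(X_1) + (3)²V(X_2) + (2)²V(X_3)
= (1)²·72.25 + (3)²·3.24 + (2)²·90.25 = 462.41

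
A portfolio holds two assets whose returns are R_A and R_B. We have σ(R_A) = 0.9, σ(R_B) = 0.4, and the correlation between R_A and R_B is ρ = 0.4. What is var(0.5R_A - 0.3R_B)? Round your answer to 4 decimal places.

0.1737

var(R_A) = (0.9)² = 0.81;  var(R_B) = (0.4)² = 0.16
Cov(R_A,R_B) = ρ·σ(R_A)·σ(R_B) = 0.4·0.9·0.4 = 0.144
var(0.5R_A - 0.3R_B) = (0.5)²·var(R_A) + (-0.3)²·var(R_B) + 2·(0.5)·(-0.3)·Cov(R_A,R_B)
= 0.25·0.81 + 0.09·0.16 + -0.3·0.144 = 0.1737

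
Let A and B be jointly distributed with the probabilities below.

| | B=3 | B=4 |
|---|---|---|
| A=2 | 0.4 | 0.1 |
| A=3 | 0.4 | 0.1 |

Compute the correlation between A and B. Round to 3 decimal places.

E[A] = 2.5,  E[B] = 3.2
E[AB] = 8
Cov(A,B) = E[AB] − E[A]E[B] = 8 − (2.5)(3.2) = 0
Var(A) = 0.25,  Var(B) = 0.16
ρ = 0 / √(0.25·0.16) ≈ 0.000

0.000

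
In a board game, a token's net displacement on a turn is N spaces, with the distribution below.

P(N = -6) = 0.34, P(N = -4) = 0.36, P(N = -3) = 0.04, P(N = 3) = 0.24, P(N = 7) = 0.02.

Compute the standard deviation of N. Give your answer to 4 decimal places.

3.7406

E[N] = (-6)(0.34) + (-4)(0.36) + (-3)(0.04) + (3)(0.24) + (7)(0.02) = -2.74
E[N²] = (-6)²(0.34) + (-4)²(0.36) + (-3)²(0.04) + (3)²(0.24) + (7)²(0.02) = 21.5
var(N) = E[N²] − (E[N])² = 21.5 − (-2.74)² = 13.9924
sd(N) = √13.9924 ≈ 3.7406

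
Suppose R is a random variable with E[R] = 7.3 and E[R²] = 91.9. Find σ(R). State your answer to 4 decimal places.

6.2137

Var(R) = 91.9 − (7.3)² = 38.61
σ(R) = √38.61 ≈ 6.2137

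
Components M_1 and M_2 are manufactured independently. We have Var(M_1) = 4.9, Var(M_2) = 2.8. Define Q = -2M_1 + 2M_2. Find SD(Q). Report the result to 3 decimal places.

By independence, Var(Q) = (-2)²Var(M_1) + (2)²Var(M_2)
= (-2)²·4.9 + (2)²·2.8 = 30.8
SD(Q) = √30.8 ≈ 5.550

5.550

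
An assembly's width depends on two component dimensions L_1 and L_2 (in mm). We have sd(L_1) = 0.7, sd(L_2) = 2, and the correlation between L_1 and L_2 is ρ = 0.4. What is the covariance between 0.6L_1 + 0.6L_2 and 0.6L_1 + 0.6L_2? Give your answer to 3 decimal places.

2.020

Var(L_1) = (0.7)² = 0.49;  Var(L_2) = (2)² = 4
Cov(L_1,L_2) = ρ·sd(L_1)·sd(L_2) = 0.4·0.7·2 = 0.56
Cov(0.6L_1 + 0.6L_2, 0.6L_1 + 0.6L_2) = (0.6)(0.6)Var(L_1) + (0.6)(0.6)Var(L_2) + [(0.6)(0.6) + (0.6)(0.6)]Cov(L_1,L_2)
= 0.36·0.49 + 0.36·4 + 0.72·0.56 = 2.0196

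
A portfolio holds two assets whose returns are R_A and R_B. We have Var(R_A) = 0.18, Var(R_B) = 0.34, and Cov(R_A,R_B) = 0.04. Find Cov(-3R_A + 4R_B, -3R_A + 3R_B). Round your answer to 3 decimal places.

4.860

Cov(-3R_A + 4R_B, -3R_A + 3R_B) = (-3)(-3)Var(R_A) + (4)(3)Var(R_B) + [(-3)(3) + (4)(-3)]Cov(R_A,R_B)
= 9·0.18 + 12·0.34 + -21·0.04 = 4.86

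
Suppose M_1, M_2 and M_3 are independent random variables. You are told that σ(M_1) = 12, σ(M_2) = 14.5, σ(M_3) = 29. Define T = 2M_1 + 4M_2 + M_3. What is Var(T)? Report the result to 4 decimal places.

4781.0000

Var(M_1) = 144, Var(M_2) = 210.25, Var(M_3) = 841
By independence, Var(T) = (2)²Var(M_1) + (4)²Var(M_2) + (1)²Var(M_3)
= (2)²·144 + (4)²·210.25 + (1)²·841 = 4781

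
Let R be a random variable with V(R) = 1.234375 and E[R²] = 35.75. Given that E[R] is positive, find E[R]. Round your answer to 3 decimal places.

(E[R])² = E[R²] − V(R) = 35.75 − 1.234375 = 34.515625
E[R] = √34.515625 = 5.875

5.875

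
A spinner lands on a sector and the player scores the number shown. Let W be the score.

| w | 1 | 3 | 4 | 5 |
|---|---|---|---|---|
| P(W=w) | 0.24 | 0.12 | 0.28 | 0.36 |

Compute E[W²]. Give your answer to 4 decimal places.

14.8000

E[W²] = (1)²(0.24) + (3)²(0.12) + (4)²(0.28) + (5)²(0.36) = 14.8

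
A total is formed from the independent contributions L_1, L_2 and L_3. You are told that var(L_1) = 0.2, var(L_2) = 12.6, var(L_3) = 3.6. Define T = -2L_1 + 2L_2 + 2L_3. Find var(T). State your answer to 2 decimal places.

By independence, var(T) = (-2)²var(L_1) + (2)²var(L_2) + (2)²var(L_3)
= (-2)²·0.2 + (2)²·12.6 + (2)²·3.6 = 65.6

65.60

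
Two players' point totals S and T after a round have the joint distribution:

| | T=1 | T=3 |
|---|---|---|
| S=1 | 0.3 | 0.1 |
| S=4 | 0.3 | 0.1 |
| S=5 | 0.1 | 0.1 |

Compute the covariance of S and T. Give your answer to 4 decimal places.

0.2000

E[S] = 3,  E[T] = 1.6
E[ST] = 5
Cov(S,T) = E[ST] − E[S]E[T] = 5 − (3)(1.6) = 0.2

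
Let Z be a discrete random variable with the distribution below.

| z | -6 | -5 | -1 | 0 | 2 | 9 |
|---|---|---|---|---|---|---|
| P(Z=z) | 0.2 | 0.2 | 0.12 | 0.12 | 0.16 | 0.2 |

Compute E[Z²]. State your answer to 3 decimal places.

E[Z²] = (-6)²(0.2) + (-5)²(0.2) + (-1)²(0.12) + (0)²(0.12) + (2)²(0.16) + (9)²(0.2) = 29.16

29.160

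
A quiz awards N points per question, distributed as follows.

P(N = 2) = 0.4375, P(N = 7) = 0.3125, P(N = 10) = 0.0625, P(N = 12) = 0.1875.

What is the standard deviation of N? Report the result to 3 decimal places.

E[N] = (2)(0.4375) + (7)(0.3125) + (10)(0.0625) + (12)(0.1875) = 5.9375
E[N²] = (2)²(0.4375) + (7)²(0.3125) + (10)²(0.0625) + (12)²(0.1875) = 50.3125
V(N) = E[N²] − (E[N])² = 50.3125 − (5.9375)² = 15.05859375
SD(N) = √15.05859375 ≈ 3.881

3.881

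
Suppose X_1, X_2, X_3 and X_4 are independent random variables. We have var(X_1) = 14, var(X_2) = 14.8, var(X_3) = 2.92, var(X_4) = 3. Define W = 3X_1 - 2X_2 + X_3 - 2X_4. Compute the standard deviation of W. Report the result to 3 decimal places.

14.146

By independence, var(W) = (3)²var(X_1) + (-2)²var(X_2) + (1)²var(X_3) + (-2)²var(X_4)
= (3)²·14 + (-2)²·14.8 + (1)²·2.92 + (-2)²·3 = 200.12
SD(W) = √200.12 ≈ 14.146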